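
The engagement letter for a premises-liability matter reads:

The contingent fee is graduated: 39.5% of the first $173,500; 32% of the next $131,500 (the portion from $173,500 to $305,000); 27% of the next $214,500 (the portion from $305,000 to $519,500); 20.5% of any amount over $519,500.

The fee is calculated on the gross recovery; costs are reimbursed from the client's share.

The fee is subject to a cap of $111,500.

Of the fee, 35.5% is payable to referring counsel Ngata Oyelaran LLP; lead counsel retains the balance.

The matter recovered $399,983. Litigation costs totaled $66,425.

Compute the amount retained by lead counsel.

Fee base is the gross recovery, $399,983; costs are reimbursed separately.
First $173,500 at 39.5% = $68,532.50
Next $131,500 at 32% = $42,080.00
Remaining $94,983 at 27% = $25,645.41
Fee: $68,532.50 + $42,080.00 + $25,645.41 = $136,257.91
$136,257.91 exceeds the $111,500 cap, so the fee is capped at $111,500.00.
Referral share: 35.5% of $111,500.00 = $39,582.50; lead counsel retains $111,500.00 − $39,582.50 = $71,917.50.

$71,917.50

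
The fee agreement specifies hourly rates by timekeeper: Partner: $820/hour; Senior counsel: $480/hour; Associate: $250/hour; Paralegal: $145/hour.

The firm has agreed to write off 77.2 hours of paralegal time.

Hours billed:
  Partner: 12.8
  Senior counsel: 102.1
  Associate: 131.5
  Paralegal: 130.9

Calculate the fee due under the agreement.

$100,165.50

Partner: 12.8 × $820 = $10,496.00
Senior counsel: 102.1 × $480 = $49,008.00
Associate: 131.5 × $250 = $32,875.00
Paralegal: 130.9 × $145 = $18,980.50
Subtotal: $111,359.50
Write-off: 77.2 × $145 = $11,194.00
Total: $111,359.50 − $11,194.00 = $100,165.50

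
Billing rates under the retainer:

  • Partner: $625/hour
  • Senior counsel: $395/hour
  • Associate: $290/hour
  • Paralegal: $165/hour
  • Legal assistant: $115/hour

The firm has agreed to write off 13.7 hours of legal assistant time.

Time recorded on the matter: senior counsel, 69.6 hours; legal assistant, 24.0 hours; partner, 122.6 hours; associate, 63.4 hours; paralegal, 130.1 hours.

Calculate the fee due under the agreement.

Partner: 122.6 × $625 = $76,625.00
Senior counsel: 69.6 × $395 = $27,492.00
Associate: 63.4 × $290 = $18,386.00
Paralegal: 130.1 × $165 = $21,466.50
Legal assistant: 24.0 × $115 = $2,760.00
Subtotal: $146,729.50
Write-off: 13.7 × $115 = $1,575.50
Total: $146,729.50 − $1,575.50 = $145,154.00

$145,154.00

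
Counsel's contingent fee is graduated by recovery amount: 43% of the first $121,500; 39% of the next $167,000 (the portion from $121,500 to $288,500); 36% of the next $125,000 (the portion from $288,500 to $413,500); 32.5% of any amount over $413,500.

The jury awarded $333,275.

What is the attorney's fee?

First $121,500 at 43% = $52,245.00
Next $167,000 at 39% = $65,130.00
Remaining $44,775 at 36% = $16,119.00
Fee: $52,245.00 + $65,130.00 + $16,119.00 = $133,494.00

$133,494.00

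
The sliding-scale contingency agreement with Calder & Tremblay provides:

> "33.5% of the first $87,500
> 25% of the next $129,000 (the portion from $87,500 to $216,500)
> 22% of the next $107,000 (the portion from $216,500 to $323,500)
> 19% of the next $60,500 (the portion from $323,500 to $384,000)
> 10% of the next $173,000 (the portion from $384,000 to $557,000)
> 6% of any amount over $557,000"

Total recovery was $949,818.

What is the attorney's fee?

First $87,500 at 33.5% = $29,312.50
Next $129,000 at 25% = $32,250.00
Next $107,000 at 22% = $23,540.00
Next $60,500 at 19% = $11,495.00
Next $173,000 at 10% = $17,300.00
Remaining $392,818 at 6% = $23,569.08
Fee: $29,312.50 + $32,250.00 + $23,540.00 + $11,495.00 + $17,300.00 + $23,569.08 = $137,466.58

$137,466.58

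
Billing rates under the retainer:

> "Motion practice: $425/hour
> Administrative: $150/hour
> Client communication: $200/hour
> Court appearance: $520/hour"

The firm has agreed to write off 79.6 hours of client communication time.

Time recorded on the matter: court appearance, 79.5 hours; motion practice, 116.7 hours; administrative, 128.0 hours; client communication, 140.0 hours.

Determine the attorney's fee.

$122,217.50

Motion practice: 116.7 × $425 = $49,597.50
Administrative: 128.0 × $150 = $19,200.00
Client communication: 140.0 × $200 = $28,000.00
Court appearance: 79.5 × $520 = $41,340.00
Subtotal: $138,137.50
Write-off: 79.6 × $200 = $15,920.00
Total: $138,137.50 − $15,920.00 = $122,217.50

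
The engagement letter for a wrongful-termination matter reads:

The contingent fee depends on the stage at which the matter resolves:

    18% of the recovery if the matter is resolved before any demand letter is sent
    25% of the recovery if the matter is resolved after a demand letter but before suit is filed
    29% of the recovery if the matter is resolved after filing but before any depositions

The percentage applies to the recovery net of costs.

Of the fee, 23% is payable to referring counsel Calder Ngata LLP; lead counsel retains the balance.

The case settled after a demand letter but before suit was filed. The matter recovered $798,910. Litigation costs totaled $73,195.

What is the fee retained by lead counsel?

$139,700.14

Fee base (net of costs): $798,910 − $73,195 = $725,715
The matter settled after a demand letter but before suit was filed, so the 25% rate applies.
$725,715 × 25% = $181,428.75
Referral share: 23% of $181,428.75 = $41,728.61; lead counsel retains $181,428.75 − $41,728.61 = $139,700.14.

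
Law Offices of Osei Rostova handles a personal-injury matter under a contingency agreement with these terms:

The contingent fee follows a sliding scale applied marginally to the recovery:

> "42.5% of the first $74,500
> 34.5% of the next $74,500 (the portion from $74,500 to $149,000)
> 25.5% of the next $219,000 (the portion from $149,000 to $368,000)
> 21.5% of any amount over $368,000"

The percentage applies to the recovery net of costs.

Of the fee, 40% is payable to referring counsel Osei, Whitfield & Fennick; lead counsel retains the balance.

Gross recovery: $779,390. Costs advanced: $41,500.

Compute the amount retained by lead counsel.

Fee base (net of costs): $779,390 − $41,500 = $737,890
First $74,500 at 42.5% = $31,662.50
Next $74,500 at 34.5% = $25,702.50
Next $219,000 at 25.5% = $55,845.00
Remaining $369,890 at 21.5% = $79,526.35
Fee: $31,662.50 + $25,702.50 + $55,845.00 + $79,526.35 = $192,736.35
Referral share: 40% of $192,736.35 = $77,094.54; lead counsel retains $192,736.35 − $77,094.54 = $115,641.81.

$115,641.81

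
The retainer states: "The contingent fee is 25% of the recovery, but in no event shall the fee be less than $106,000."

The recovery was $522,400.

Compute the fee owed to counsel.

25% of $522,400 = $130,600.00
That exceeds the $106,000 minimum.

$130,600.00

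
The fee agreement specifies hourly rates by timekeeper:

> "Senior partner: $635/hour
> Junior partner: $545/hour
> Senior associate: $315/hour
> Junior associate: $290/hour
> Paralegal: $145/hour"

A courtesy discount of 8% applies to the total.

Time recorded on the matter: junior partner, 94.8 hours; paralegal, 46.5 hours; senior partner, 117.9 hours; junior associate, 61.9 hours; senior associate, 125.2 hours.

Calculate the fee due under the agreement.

$175,410.88

Senior partner: 117.9 × $635 = $74,866.50
Junior partner: 94.8 × $545 = $51,666.00
Senior associate: 125.2 × $315 = $39,438.00
Junior associate: 61.9 × $290 = $17,951.00
Paralegal: 46.5 × $145 = $6,742.50
Subtotal: $190,664.00
Less 8% discount: −$15,253.12
Total: $190,664.00 − $15,253.12 = $175,410.88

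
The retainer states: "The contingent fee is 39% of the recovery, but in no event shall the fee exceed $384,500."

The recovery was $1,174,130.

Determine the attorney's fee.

39% of $1,174,130 = $457,910.70
That exceeds the $384,500 cap, so the fee is capped at $384,500.

$384,500.00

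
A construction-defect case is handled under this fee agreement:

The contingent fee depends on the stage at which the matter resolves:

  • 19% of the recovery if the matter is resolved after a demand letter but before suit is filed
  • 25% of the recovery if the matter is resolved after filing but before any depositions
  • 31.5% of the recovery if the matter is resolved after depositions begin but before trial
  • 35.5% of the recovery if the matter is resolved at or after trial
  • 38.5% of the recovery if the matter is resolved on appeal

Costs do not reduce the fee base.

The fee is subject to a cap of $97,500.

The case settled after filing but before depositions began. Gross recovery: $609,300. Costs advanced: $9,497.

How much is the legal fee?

$97,500.00

Fee base is the gross recovery, $609,300; costs are reimbursed separately.
The matter settled after filing but before depositions began, so the 25% rate applies.
$609,300 × 25% = $152,325.00
$152,325.00 exceeds the $97,500 cap, so the fee is capped at $97,500.00.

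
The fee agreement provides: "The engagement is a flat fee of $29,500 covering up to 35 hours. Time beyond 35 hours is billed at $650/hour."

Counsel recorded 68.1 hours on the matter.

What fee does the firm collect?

Flat fee: $29,500.00
Excess hours: 68.1 − 35 = 33.1
Overrun: 33.1 × $650 = $21,515.00
Total: $29,500.00 + $21,515.00 = $51,015.00

$51,015.00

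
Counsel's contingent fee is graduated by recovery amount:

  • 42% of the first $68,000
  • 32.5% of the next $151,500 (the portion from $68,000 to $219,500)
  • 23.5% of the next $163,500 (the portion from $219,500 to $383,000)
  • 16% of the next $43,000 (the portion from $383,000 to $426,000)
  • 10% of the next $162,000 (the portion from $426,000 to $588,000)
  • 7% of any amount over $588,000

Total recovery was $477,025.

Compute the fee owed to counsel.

$128,202.50

First $68,000 at 42% = $28,560.00
Next $151,500 at 32.5% = $49,237.50
Next $163,500 at 23.5% = $38,422.50
Next $43,000 at 16% = $6,880.00
Remaining $51,025 at 10% = $5,102.50
Fee: $28,560.00 + $49,237.50 + $38,422.50 + $6,880.00 + $5,102.50 = $128,202.50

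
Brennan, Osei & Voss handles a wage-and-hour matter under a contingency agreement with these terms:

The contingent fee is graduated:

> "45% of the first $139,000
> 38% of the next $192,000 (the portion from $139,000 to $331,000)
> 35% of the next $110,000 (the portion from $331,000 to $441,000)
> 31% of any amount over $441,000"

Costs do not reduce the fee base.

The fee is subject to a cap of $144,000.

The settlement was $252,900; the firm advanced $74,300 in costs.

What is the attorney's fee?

$105,832.00

Fee base is the gross recovery, $252,900; costs are reimbursed separately.
First $139,000 at 45% = $62,550.00
Remaining $113,900 at 38% = $43,282.00
Fee: $62,550.00 + $43,282.00 = $105,832.00
$105,832.00 is under the $144,000 cap.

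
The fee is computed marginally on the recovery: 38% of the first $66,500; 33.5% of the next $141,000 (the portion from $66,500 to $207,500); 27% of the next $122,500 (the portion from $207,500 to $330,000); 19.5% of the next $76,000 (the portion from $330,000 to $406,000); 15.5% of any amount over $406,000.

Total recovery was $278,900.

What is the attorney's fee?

$91,783.00

First $66,500 at 38% = $25,270.00
Next $141,000 at 33.5% = $47,235.00
Remaining $71,400 at 27% = $19,278.00
Fee: $25,270.00 + $47,235.00 + $19,278.00 = $91,783.00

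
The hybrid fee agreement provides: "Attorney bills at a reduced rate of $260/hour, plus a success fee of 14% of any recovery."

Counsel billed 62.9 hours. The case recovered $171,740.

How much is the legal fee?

$40,397.60

Hourly: 62.9 × $260 = $16,354.00
Success fee: 14% of $171,740 = $24,043.60
Total: $16,354.00 + $24,043.60 = $40,397.60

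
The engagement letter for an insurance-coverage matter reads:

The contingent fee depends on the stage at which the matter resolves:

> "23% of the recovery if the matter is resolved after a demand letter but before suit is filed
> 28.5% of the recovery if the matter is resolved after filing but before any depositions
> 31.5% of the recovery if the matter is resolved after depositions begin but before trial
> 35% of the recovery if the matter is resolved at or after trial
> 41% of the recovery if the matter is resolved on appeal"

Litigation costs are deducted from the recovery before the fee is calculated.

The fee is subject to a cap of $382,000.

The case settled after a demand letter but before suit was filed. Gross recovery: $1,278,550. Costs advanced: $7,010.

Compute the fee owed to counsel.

$292,454.20

Fee base (net of costs): $1,278,550 − $7,010 = $1,271,540
The matter settled after a demand letter but before suit was filed, so the 23% rate applies.
$1,271,540 × 23% = $292,454.20
$292,454.20 is under the $382,000 cap.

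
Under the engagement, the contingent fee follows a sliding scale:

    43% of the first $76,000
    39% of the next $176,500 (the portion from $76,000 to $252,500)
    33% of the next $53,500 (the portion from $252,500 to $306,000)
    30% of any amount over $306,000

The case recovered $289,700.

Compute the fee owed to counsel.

First $76,000 at 43% = $32,680.00
Next $176,500 at 39% = $68,835.00
Remaining $37,200 at 33% = $12,276.00
Fee: $32,680.00 + $68,835.00 + $12,276.00 = $113,791.00

$113,791.00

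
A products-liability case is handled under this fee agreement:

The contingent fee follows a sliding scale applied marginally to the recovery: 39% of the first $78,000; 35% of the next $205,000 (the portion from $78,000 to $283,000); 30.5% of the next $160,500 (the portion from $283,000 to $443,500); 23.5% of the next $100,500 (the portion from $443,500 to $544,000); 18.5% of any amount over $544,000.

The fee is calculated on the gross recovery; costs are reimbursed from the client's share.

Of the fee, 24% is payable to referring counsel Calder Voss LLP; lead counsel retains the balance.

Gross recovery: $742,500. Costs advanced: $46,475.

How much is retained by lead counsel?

Fee base is the gross recovery, $742,500; costs are reimbursed separately.
First $78,000 at 39% = $30,420.00
Next $205,000 at 35% = $71,750.00
Next $160,500 at 30.5% = $48,952.50
Next $100,500 at 23.5% = $23,617.50
Remaining $198,500 at 18.5% = $36,722.50
Fee: $30,420.00 + $71,750.00 + $48,952.50 + $23,617.50 + $36,722.50 = $211,462.50
Referral share: 24% of $211,462.50 = $50,751.00; lead counsel retains $211,462.50 − $50,751.00 = $160,711.50.

$160,711.50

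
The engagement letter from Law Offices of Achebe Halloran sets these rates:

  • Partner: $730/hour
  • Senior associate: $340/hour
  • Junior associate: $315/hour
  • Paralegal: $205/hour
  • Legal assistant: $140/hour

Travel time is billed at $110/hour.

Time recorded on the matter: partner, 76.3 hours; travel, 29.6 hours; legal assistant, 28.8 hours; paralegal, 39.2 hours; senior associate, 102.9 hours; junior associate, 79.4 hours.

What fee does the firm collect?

Partner: 76.3 × $730 = $55,699.00
Senior associate: 102.9 × $340 = $34,986.00
Junior associate: 79.4 × $315 = $25,011.00
Paralegal: 39.2 × $205 = $8,036.00
Legal assistant: 28.8 × $140 = $4,032.00
Subtotal: $55,699.00 + $34,986.00 + $25,011.00 + $8,036.00 + $4,032.00 = $127,764.00
Travel: 29.6 × $110 = $3,256.00
Total: $127,764.00 + $3,256.00 = $131,020.00

$131,020.00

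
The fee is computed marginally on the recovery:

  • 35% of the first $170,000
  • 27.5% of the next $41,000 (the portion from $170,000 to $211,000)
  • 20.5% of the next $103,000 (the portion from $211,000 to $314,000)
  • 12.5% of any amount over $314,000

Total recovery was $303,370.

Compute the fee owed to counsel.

$89,710.85

First $170,000 at 35% = $59,500.00
Next $41,000 at 27.5% = $11,275.00
Remaining $92,370 at 20.5% = $18,935.85
Fee: $59,500.00 + $11,275.00 + $18,935.85 = $89,710.85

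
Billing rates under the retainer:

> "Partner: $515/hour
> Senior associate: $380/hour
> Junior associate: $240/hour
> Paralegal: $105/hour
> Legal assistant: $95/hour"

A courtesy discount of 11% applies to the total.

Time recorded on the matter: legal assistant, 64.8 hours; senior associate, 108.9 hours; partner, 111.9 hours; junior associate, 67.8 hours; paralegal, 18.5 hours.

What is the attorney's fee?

Partner: 111.9 × $515 = $57,628.50
Senior associate: 108.9 × $380 = $41,382.00
Junior associate: 67.8 × $240 = $16,272.00
Paralegal: 18.5 × $105 = $1,942.50
Legal assistant: 64.8 × $95 = $6,156.00
Subtotal: $123,381.00
Less 11% discount: −$13,571.91
Total: $123,381.00 − $13,571.91 = $109,809.09

$109,809.09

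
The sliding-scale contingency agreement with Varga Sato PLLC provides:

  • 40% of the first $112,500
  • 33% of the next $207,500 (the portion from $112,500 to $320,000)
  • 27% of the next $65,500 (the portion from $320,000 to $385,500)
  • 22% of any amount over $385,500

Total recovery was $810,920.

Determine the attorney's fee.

$224,752.40

First $112,500 at 40% = $45,000.00
Next $207,500 at 33% = $68,475.00
Next $65,500 at 27% = $17,685.00
Remaining $425,420 at 22% = $93,592.40
Fee: $45,000.00 + $68,475.00 + $17,685.00 + $93,592.40 = $224,752.40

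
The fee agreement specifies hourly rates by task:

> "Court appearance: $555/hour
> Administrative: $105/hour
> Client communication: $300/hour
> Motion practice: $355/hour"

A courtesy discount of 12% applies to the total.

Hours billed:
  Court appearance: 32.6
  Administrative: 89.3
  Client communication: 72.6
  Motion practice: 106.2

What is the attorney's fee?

$76,516.44

Court appearance: 32.6 × $555 = $18,093.00
Administrative: 89.3 × $105 = $9,376.50
Client communication: 72.6 × $300 = $21,780.00
Motion practice: 106.2 × $355 = $37,701.00
Subtotal: $86,950.50
Less 12% discount: −$10,434.06
Total: $86,950.50 − $10,434.06 = $76,516.44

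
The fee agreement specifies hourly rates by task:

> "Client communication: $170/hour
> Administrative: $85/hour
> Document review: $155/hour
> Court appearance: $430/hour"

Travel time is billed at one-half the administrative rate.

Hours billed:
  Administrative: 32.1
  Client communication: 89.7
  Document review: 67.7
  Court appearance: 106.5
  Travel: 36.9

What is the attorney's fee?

Client communication: 89.7 × $170 = $15,249.00
Administrative: 32.1 × $85 = $2,728.50
Document review: 67.7 × $155 = $10,493.50
Court appearance: 106.5 × $430 = $45,795.00
Subtotal: $15,249.00 + $2,728.50 + $10,493.50 + $45,795.00 = $74,266.00
Travel: 36.9 × ($85 ÷ 2) = 36.9 × $42.50 = $1,568.25
Total: $74,266.00 + $1,568.25 = $75,834.25

$75,834.25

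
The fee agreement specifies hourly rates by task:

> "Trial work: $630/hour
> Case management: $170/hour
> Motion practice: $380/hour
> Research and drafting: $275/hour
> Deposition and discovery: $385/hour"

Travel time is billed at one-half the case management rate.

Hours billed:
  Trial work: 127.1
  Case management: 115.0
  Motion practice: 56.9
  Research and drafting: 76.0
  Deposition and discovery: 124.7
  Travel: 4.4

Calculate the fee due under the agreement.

$190,528.50

Trial work: 127.1 × $630 = $80,073.00
Case management: 115.0 × $170 = $19,550.00
Motion practice: 56.9 × $380 = $21,622.00
Research and drafting: 76.0 × $275 = $20,900.00
Deposition and discovery: 124.7 × $385 = $48,009.50
Subtotal: $80,073.00 + $19,550.00 + $21,622.00 + $20,900.00 + $48,009.50 = $190,154.50
Travel: 4.4 × ($170 ÷ 2) = 4.4 × $85.00 = $374.00
Total: $190,154.50 + $374.00 = $190,528.50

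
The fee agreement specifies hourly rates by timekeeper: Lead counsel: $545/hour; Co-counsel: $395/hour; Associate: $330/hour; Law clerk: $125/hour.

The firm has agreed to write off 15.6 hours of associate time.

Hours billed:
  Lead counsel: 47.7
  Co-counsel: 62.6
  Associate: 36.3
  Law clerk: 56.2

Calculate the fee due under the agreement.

Lead counsel: 47.7 × $545 = $25,996.50
Co-counsel: 62.6 × $395 = $24,727.00
Associate: 36.3 × $330 = $11,979.00
Law clerk: 56.2 × $125 = $7,025.00
Subtotal: $69,727.50
Write-off: 15.6 × $330 = $5,148.00
Total: $69,727.50 − $5,148.00 = $64,579.50

$64,579.50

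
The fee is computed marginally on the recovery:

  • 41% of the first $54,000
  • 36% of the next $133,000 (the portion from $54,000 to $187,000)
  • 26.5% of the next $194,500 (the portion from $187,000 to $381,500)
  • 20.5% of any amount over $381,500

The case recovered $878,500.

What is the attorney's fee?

First $54,000 at 41% = $22,140.00
Next $133,000 at 36% = $47,880.00
Next $194,500 at 26.5% = $51,542.50
Remaining $497,000 at 20.5% = $101,885.00
Fee: $22,140.00 + $47,880.00 + $51,542.50 + $101,885.00 = $223,447.50

$223,447.50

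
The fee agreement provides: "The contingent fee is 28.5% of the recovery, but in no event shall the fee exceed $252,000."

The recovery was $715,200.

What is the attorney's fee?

28.5% of $715,200 = $203,832.00
That is under the $252,000 cap.

$203,832.00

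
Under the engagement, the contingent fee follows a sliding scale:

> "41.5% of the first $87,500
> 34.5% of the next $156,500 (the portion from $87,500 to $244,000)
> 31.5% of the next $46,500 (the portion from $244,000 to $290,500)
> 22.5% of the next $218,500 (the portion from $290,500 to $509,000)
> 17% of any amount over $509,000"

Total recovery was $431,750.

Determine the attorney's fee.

First $87,500 at 41.5% = $36,312.50
Next $156,500 at 34.5% = $53,992.50
Next $46,500 at 31.5% = $14,647.50
Remaining $141,250 at 22.5% = $31,781.25
Fee: $36,312.50 + $53,992.50 + $14,647.50 + $31,781.25 = $136,733.75

$136,733.75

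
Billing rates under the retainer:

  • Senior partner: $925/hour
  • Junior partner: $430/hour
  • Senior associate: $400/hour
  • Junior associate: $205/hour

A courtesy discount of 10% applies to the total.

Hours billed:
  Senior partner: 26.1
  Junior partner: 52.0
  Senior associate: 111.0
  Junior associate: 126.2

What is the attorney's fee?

Senior partner: 26.1 × $925 = $24,142.50
Junior partner: 52.0 × $430 = $22,360.00
Senior associate: 111.0 × $400 = $44,400.00
Junior associate: 126.2 × $205 = $25,871.00
Subtotal: $116,773.50
Less 10% discount: −$11,677.35
Total: $116,773.50 − $11,677.35 = $105,096.15

$105,096.15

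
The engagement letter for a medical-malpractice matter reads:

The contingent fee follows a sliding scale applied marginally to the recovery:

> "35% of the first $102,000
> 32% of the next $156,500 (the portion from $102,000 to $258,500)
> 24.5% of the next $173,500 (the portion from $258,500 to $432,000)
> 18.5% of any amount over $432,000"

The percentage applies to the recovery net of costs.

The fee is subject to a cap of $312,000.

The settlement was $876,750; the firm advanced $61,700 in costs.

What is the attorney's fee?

Fee base (net of costs): $876,750 − $61,700 = $815,050
First $102,000 at 35% = $35,700.00
Next $156,500 at 32% = $50,080.00
Next $173,500 at 24.5% = $42,507.50
Remaining $383,050 at 18.5% = $70,864.25
Fee: $35,700.00 + $50,080.00 + $42,507.50 + $70,864.25 = $199,151.75
$199,151.75 is under the $312,000 cap.

$199,151.75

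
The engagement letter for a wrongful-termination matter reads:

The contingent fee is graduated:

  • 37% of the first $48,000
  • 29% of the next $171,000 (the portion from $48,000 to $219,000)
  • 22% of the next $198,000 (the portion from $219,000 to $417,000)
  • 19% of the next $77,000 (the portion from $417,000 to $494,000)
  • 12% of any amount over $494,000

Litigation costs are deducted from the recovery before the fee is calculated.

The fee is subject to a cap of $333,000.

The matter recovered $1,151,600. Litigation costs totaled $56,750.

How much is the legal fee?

Fee base (net of costs): $1,151,600 − $56,750 = $1,094,850
First $48,000 at 37% = $17,760.00
Next $171,000 at 29% = $49,590.00
Next $198,000 at 22% = $43,560.00
Next $77,000 at 19% = $14,630.00
Remaining $600,850 at 12% = $72,102.00
Fee: $17,760.00 + $49,590.00 + $43,560.00 + $14,630.00 + $72,102.00 = $197,642.00
$197,642.00 is under the $333,000 cap.

$197,642.00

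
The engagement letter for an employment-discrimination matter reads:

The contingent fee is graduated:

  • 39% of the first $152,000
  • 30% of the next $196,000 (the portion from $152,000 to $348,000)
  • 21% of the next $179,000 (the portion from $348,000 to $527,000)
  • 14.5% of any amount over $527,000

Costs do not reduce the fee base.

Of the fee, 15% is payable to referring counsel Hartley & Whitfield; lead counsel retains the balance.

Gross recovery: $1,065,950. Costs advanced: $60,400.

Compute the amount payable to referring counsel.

Fee base is the gross recovery, $1,065,950; costs are reimbursed separately.
First $152,000 at 39% = $59,280.00
Next $196,000 at 30% = $58,800.00
Next $179,000 at 21% = $37,590.00
Remaining $538,950 at 14.5% = $78,147.75
Fee: $59,280.00 + $58,800.00 + $37,590.00 + $78,147.75 = $233,817.75
Referral share: 15% of $233,817.75 = $35,072.66; lead counsel retains $233,817.75 − $35,072.66 = $198,745.09.

$35,072.66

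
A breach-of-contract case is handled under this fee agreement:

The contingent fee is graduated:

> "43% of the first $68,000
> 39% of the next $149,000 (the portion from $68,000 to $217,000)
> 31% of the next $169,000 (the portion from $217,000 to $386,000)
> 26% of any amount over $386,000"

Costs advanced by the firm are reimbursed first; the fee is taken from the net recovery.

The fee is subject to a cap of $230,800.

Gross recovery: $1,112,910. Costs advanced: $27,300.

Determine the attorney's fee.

$230,800.00

Fee base (net of costs): $1,112,910 − $27,300 = $1,085,610
First $68,000 at 43% = $29,240.00
Next $149,000 at 39% = $58,110.00
Next $169,000 at 31% = $52,390.00
Remaining $699,610 at 26% = $181,898.60
Fee: $29,240.00 + $58,110.00 + $52,390.00 + $181,898.60 = $321,638.60
$321,638.60 exceeds the $230,800 cap, so the fee is capped at $230,800.00.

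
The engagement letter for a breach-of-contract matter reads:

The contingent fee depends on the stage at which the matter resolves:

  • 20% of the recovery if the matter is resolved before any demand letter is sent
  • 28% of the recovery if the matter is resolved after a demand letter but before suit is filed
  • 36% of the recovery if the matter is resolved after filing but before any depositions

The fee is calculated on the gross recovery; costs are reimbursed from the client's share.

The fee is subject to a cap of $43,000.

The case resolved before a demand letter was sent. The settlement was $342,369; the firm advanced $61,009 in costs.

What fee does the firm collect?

Fee base is the gross recovery, $342,369; costs are reimbursed separately.
The matter resolved before a demand letter was sent, so the 20% rate applies.
$342,369 × 20% = $68,473.80
$68,473.80 exceeds the $43,000 cap, so the fee is capped at $43,000.00.

$43,000.00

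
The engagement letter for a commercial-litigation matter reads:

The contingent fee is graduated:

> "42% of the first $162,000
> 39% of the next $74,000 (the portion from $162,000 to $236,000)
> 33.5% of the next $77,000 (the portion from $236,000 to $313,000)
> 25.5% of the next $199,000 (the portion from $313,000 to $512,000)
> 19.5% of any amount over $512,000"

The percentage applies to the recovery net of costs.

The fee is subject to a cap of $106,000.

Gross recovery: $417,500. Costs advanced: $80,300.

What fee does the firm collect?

$106,000.00

Fee base (net of costs): $417,500 − $80,300 = $337,200
First $162,000 at 42% = $68,040.00
Next $74,000 at 39% = $28,860.00
Next $77,000 at 33.5% = $25,795.00
Remaining $24,200 at 25.5% = $6,171.00
Fee: $68,040.00 + $28,860.00 + $25,795.00 + $6,171.00 = $128,866.00
$128,866.00 exceeds the $106,000 cap, so the fee is capped at $106,000.00.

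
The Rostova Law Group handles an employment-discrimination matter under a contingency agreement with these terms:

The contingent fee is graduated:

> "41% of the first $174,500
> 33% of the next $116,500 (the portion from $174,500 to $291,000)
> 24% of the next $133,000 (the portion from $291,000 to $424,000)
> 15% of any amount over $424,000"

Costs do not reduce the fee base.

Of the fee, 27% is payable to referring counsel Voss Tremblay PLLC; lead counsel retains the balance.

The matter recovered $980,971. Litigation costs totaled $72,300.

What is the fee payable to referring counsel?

Fee base is the gross recovery, $980,971; costs are reimbursed separately.
First $174,500 at 41% = $71,545.00
Next $116,500 at 33% = $38,445.00
Next $133,000 at 24% = $31,920.00
Remaining $556,971 at 15% = $83,545.65
Fee: $71,545.00 + $38,445.00 + $31,920.00 + $83,545.65 = $225,455.65
Referral share: 27% of $225,455.65 = $60,873.03; lead counsel retains $225,455.65 − $60,873.03 = $164,582.62.

$60,873.03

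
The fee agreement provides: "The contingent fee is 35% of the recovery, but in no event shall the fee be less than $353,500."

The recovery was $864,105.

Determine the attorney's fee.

$353,500.00

35% of $864,105 = $302,436.75
That is below the $353,500 minimum, so the minimum applies.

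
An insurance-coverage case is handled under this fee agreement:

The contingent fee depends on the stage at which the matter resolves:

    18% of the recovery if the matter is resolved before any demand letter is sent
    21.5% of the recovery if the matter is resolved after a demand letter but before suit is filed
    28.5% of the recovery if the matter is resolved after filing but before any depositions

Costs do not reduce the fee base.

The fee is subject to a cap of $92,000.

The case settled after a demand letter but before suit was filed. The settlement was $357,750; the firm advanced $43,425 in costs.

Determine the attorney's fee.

$76,916.25

Fee base is the gross recovery, $357,750; costs are reimbursed separately.
The matter settled after a demand letter but before suit was filed, so the 21.5% rate applies.
$357,750 × 21.5% = $76,916.25
$76,916.25 is under the $92,000 cap.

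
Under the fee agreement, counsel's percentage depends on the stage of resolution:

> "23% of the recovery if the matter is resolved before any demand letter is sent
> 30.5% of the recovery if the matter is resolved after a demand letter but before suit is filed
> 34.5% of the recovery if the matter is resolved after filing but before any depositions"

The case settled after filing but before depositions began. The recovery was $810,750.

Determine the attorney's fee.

The matter settled after filing but before depositions began, so the 34.5% rate applies.
$810,750 × 34.5% = $279,708.75

$279,708.75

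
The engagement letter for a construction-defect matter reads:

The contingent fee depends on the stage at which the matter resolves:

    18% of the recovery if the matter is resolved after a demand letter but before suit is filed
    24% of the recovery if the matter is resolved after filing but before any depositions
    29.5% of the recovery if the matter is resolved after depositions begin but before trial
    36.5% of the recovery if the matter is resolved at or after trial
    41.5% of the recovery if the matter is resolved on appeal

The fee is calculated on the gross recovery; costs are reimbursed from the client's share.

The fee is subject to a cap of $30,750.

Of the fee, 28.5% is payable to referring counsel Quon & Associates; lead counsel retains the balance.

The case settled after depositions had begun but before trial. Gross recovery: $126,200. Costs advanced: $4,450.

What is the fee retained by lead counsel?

$21,986.25

Fee base is the gross recovery, $126,200; costs are reimbursed separately.
The matter settled after depositions had begun but before trial, so the 29.5% rate applies.
$126,200 × 29.5% = $37,229.00
$37,229.00 exceeds the $30,750 cap, so the fee is capped at $30,750.00.
Referral share: 28.5% of $30,750.00 = $8,763.75; lead counsel retains $30,750.00 − $8,763.75 = $21,986.25.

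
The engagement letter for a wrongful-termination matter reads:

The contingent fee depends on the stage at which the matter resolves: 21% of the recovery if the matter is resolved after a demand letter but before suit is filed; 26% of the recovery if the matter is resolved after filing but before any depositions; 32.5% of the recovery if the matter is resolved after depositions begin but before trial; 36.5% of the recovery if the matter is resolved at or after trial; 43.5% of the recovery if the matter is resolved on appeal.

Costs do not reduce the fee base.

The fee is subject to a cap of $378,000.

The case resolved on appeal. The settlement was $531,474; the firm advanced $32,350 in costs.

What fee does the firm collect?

$231,191.19

Fee base is the gross recovery, $531,474; costs are reimbursed separately.
The matter resolved on appeal, so the 43.5% rate applies.
$531,474 × 43.5% = $231,191.19
$231,191.19 is under the $378,000 cap.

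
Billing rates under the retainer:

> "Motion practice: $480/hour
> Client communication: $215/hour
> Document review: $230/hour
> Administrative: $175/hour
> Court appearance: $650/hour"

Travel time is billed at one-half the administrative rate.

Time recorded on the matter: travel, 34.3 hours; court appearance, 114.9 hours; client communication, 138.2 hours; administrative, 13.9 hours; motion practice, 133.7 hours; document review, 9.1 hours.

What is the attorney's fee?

$176,100.75

Motion practice: 133.7 × $480 = $64,176.00
Client communication: 138.2 × $215 = $29,713.00
Document review: 9.1 × $230 = $2,093.00
Administrative: 13.9 × $175 = $2,432.50
Court appearance: 114.9 × $650 = $74,685.00
Subtotal: $64,176.00 + $29,713.00 + $2,093.00 + $2,432.50 + $74,685.00 = $173,099.50
Travel: 34.3 × ($175 ÷ 2) = 34.3 × $87.50 = $3,001.25
Total: $173,099.50 + $3,001.25 = $176,100.75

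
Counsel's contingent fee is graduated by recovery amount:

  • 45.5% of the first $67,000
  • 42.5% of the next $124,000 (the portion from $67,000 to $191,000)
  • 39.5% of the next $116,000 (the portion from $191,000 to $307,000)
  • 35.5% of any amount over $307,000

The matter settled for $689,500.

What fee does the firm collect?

$264,792.50

First $67,000 at 45.5% = $30,485.00
Next $124,000 at 42.5% = $52,700.00
Next $116,000 at 39.5% = $45,820.00
Remaining $382,500 at 35.5% = $135,787.50
Fee: $30,485.00 + $52,700.00 + $45,820.00 + $135,787.50 = $264,792.50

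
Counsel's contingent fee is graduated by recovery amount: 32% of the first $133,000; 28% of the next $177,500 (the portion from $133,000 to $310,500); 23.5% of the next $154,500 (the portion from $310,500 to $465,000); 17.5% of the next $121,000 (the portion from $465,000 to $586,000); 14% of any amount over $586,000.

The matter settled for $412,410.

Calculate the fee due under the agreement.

First $133,000 at 32% = $42,560.00
Next $177,500 at 28% = $49,700.00
Remaining $101,910 at 23.5% = $23,948.85
Fee: $42,560.00 + $49,700.00 + $23,948.85 = $116,208.85

$116,208.85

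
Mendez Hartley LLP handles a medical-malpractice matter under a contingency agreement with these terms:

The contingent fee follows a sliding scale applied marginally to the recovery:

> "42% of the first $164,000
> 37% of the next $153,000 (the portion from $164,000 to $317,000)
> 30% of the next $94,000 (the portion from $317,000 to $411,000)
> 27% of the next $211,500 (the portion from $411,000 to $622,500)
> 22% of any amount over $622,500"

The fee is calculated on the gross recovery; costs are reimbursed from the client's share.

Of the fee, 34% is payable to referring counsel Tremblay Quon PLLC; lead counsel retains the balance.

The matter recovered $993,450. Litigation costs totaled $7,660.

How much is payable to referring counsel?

Fee base is the gross recovery, $993,450; costs are reimbursed separately.
First $164,000 at 42% = $68,880.00
Next $153,000 at 37% = $56,610.00
Next $94,000 at 30% = $28,200.00
Next $211,500 at 27% = $57,105.00
Remaining $370,950 at 22% = $81,609.00
Fee: $68,880.00 + $56,610.00 + $28,200.00 + $57,105.00 + $81,609.00 = $292,404.00
Referral share: 34% of $292,404.00 = $99,417.36; lead counsel retains $292,404.00 − $99,417.36 = $192,986.64.

$99,417.36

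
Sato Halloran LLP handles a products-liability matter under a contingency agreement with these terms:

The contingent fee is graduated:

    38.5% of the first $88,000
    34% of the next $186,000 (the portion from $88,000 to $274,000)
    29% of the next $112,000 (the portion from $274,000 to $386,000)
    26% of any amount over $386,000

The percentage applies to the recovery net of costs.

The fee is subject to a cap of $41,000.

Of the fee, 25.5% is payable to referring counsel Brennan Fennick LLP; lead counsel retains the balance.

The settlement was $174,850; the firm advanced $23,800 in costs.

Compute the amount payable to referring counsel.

$10,455.00

Fee base (net of costs): $174,850 − $23,800 = $151,050
First $88,000 at 38.5% = $33,880.00
Remaining $63,050 at 34% = $21,437.00
Fee: $33,880.00 + $21,437.00 = $55,317.00
$55,317.00 exceeds the $41,000 cap, so the fee is capped at $41,000.00.
Referral share: 25.5% of $41,000.00 = $10,455.00; lead counsel retains $41,000.00 − $10,455.00 = $30,545.00.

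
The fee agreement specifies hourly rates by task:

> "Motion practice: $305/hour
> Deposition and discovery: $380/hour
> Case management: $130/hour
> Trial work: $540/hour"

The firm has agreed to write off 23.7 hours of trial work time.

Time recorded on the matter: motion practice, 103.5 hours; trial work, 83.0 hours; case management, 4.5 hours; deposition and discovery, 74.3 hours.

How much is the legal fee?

Motion practice: 103.5 × $305 = $31,567.50
Deposition and discovery: 74.3 × $380 = $28,234.00
Case management: 4.5 × $130 = $585.00
Trial work: 83.0 × $540 = $44,820.00
Subtotal: $105,206.50
Write-off: 23.7 × $540 = $12,798.00
Total: $105,206.50 − $12,798.00 = $92,408.50

$92,408.50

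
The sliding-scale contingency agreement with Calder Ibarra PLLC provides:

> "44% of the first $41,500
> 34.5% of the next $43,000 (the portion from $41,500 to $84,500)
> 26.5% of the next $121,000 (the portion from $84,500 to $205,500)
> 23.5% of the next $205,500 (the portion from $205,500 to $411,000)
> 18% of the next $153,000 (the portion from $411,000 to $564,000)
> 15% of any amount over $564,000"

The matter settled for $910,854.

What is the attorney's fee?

$193,020.60

First $41,500 at 44% = $18,260.00
Next $43,000 at 34.5% = $14,835.00
Next $121,000 at 26.5% = $32,065.00
Next $205,500 at 23.5% = $48,292.50
Next $153,000 at 18% = $27,540.00
Remaining $346,854 at 15% = $52,028.10
Fee: $18,260.00 + $14,835.00 + $32,065.00 + $48,292.50 + $27,540.00 + $52,028.10 = $193,020.60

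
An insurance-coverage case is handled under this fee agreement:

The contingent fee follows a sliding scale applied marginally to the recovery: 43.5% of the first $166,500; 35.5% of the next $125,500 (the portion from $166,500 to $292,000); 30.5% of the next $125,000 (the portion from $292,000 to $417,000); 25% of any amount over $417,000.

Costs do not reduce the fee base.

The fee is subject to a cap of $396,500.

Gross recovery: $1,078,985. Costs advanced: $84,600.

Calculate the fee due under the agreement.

$320,601.25

Fee base is the gross recovery, $1,078,985; costs are reimbursed separately.
First $166,500 at 43.5% = $72,427.50
Next $125,500 at 35.5% = $44,552.50
Next $125,000 at 30.5% = $38,125.00
Remaining $661,985 at 25% = $165,496.25
Fee: $72,427.50 + $44,552.50 + $38,125.00 + $165,496.25 = $320,601.25
$320,601.25 is under the $396,500 cap.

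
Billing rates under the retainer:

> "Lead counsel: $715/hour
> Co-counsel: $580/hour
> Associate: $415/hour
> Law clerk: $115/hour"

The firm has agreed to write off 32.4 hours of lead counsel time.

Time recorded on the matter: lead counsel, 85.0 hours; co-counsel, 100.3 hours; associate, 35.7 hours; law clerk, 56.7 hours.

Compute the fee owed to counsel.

$117,119.00

Lead counsel: 85.0 × $715 = $60,775.00
Co-counsel: 100.3 × $580 = $58,174.00
Associate: 35.7 × $415 = $14,815.50
Law clerk: 56.7 × $115 = $6,520.50
Subtotal: $140,285.00
Write-off: 32.4 × $715 = $23,166.00
Total: $140,285.00 − $23,166.00 = $117,119.00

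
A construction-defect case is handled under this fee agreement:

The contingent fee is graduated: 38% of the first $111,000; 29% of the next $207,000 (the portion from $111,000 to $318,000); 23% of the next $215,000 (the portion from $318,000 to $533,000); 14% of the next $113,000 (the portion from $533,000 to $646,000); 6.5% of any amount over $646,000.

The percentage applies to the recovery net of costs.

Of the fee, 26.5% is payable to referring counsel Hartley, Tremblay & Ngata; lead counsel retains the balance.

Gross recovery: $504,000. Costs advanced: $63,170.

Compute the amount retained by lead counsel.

$95,888.76

Fee base (net of costs): $504,000 − $63,170 = $440,830
First $111,000 at 38% = $42,180.00
Next $207,000 at 29% = $60,030.00
Remaining $122,830 at 23% = $28,250.90
Fee: $42,180.00 + $60,030.00 + $28,250.90 = $130,460.90
Referral share: 26.5% of $130,460.90 = $34,572.14; lead counsel retains $130,460.90 − $34,572.14 = $95,888.76.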